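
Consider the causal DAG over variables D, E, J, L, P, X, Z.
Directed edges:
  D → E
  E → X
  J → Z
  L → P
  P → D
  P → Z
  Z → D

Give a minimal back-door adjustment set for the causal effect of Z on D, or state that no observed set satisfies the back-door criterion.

desc(Z)\{Z}={D,E,X}; candidates ⊆ {J,L,P}.
size 0: {}; under {} Z still reaches {D,E,J,L,P,X} ∋ D.
{P}: Z⊥D given {P} in G with Z→· removed — back-door holds.

Z→D: minimal back-door set {P}.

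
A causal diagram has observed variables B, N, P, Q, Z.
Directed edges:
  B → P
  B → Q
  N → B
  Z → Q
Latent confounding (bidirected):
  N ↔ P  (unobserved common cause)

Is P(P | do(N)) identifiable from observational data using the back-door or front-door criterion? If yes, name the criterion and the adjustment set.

desc(N)\{N}={B,P,Q}; candidates ⊆ {Z}.
N↔P: latent back-door arc(s) into N.
size 0: {}; under {} N still reaches {P} ∋ P.
size 1: {Z}; under {Z} N still reaches {P} ∋ P.
N↔P cannot be blocked by any observed set — no back-door set.
{B}: (i) intercepts every directed N→P path; (ii) no back-door N→{B}; (iii) {N} blocks every back-door {B}→P. Front-door holds.
P(P|do(N)) = Σ_{B} P(B|N) Σ_{N'} P(P|B,N')P(N').

P(P|do(N)): frontdoor, adjust for {B}.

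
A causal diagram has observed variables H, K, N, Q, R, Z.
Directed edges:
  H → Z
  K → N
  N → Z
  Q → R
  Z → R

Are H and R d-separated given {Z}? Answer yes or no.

Yes — H ⊥ R | {Z}.

Bayes-Ball from H | {Z} reaches {K,N}.
R ∉ reach(H|{Z}) ⇒ H ⊥ R | {Z}.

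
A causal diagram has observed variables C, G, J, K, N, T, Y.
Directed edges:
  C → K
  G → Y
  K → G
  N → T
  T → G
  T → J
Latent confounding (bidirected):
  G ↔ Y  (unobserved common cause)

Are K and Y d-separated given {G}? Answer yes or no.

Bayes-Ball from K | {G} reaches {C,J,N,T,Y}.
Y ∈ reach(K|{G}) ⇒ K ⊥̸ Y | {G}.

No — K and Y are d-connected given {G}.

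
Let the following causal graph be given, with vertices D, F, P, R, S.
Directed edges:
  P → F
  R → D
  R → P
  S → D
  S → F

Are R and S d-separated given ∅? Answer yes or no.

Bayes-Ball from R | ∅ reaches {D,F,P}.
S ∉ reach(R|∅) ⇒ R ⊥ S | ∅.

Yes — R ⊥ S | ∅.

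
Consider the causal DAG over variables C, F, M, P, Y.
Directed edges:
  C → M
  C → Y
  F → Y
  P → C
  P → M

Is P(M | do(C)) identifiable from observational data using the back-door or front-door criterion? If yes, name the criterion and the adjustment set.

P(M|do(C)): backdoor, adjust for {P}.

desc(C)\{C}={M,Y}; candidates ⊆ {F,P}.
size 0: {}; under {} C still reaches {M,P} ∋ M.
{P}: C⊥M given {P} in G with C→· removed — back-door holds.
P(M|do(C)) = Σ_{P} P(M|C,P)·P(P).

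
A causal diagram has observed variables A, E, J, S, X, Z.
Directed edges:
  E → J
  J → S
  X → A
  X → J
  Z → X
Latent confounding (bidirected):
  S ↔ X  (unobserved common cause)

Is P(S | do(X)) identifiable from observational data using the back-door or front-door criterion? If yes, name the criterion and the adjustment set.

desc(X)\{X}={A,J,S}; candidates ⊆ {E,Z}.
X↔S: latent back-door arc(s) into X.
size 0: {}; under {} X still reaches {S,Z} ∋ S.
size 1: {E}, {Z}; under {E} X still reaches {S,Z} ∋ S.
size 2: {E,Z}; under {E,Z} X still reaches {S} ∋ S.
X↔S cannot be blocked by any observed set — no back-door set.
{J}: (i) intercepts every directed X→S path; (ii) no back-door X→{J}; (iii) {X} blocks every back-door {J}→S. Front-door holds.
P(S|do(X)) = Σ_{J} P(J|X) Σ_{X'} P(S|J,X')P(X').

P(S|do(X)): frontdoor, adjust for {J}.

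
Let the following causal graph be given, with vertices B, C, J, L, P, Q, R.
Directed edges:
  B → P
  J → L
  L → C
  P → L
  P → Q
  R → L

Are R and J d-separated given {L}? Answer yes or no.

No — R and J are d-connected given {L}.

Bayes-Ball from R | {L} reaches {B,J,P,Q}.
J ∈ reach(R|{L}) ⇒ R ⊥̸ J | {L}.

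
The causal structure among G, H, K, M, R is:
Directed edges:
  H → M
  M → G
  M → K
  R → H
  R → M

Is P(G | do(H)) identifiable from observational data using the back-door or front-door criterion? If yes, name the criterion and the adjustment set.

desc(H)\{H}={G,K,M}; candidates ⊆ {R}.
size 0: {}; under {} H still reaches {G,K,M,R} ∋ G.
{R}: H⊥G given {R} in G with H→· removed — back-door holds.
P(G|do(H)) = Σ_{R} P(G|H,R)·P(R).

P(G|do(H)): backdoor, adjust for {R}.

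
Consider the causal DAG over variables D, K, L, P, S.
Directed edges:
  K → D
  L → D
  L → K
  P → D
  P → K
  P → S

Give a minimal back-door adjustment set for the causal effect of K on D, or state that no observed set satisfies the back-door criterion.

desc(K)\{K}={D}; candidates ⊆ {L,P,S}.
size 0: {}; under {} K still reaches {D,L,P,S} ∋ D.
size 1: {L}, {P}, {S}; under {L} K still reaches {D,P,S} ∋ D.
{L,P}: K⊥D given {L,P} in G with K→· removed — back-door holds.

K→D: minimal back-door set {L, P}.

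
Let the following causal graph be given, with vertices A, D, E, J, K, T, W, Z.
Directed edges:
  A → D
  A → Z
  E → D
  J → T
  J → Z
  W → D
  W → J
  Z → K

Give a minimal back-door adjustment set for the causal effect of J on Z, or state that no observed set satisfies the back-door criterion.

desc(J)\{J}={K,T,Z}; candidates ⊆ {A,D,E,W}.
∅: J⊥Z given ∅ in G with J→· removed — back-door holds.

J→Z: minimal back-door set ∅.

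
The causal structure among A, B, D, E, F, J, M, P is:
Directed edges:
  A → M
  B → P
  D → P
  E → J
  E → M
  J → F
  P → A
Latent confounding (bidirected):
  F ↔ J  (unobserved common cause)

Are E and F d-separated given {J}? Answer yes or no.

Bayes-Ball from E | {J} reaches {F,M}.
F ∈ reach(E|{J}) ⇒ E ⊥̸ F | {J}.

No — E and F are d-connected given {J}.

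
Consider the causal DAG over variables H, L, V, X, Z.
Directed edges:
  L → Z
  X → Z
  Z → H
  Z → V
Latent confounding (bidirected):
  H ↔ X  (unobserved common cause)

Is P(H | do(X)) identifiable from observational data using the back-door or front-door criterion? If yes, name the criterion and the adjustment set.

P(H|do(X)): frontdoor, adjust for {Z}.

desc(X)\{X}={H,V,Z}; candidates ⊆ {L}.
X↔H: latent back-door arc(s) into X.
size 0: {}; under {} X still reaches {H} ∋ H.
size 1: {L}; under {L} X still reaches {H} ∋ H.
X↔H cannot be blocked by any observed set — no back-door set.
{Z}: (i) intercepts every directed X→H path; (ii) no back-door X→{Z}; (iii) {X} blocks every back-door {Z}→H. Front-door holds.
P(H|do(X)) = Σ_{Z} P(Z|X) Σ_{X'} P(H|Z,X')P(X').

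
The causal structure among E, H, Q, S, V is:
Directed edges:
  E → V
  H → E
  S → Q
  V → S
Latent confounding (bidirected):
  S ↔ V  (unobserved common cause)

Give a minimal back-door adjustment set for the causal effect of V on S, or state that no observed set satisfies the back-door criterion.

V→S: no observed back-door set.

desc(V)\{V}={Q,S}; candidates ⊆ {E,H}.
V↔S: latent back-door arc(s) into V.
size 0: {}; under {} V still reaches {E,H,Q,S} ∋ S.
size 1: {E}, {H}; under {E} V still reaches {Q,S} ∋ S.
size 2: {E,H}; under {E,H} V still reaches {Q,S} ∋ S.
V↔S cannot be blocked by any observed set — no back-door set.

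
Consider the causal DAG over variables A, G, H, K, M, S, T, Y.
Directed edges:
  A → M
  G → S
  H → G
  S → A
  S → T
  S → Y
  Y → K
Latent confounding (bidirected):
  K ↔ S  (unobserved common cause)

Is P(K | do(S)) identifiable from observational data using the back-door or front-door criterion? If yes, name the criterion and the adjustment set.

desc(S)\{S}={A,K,M,T,Y}; candidates ⊆ {G,H}.
S↔K: latent back-door arc(s) into S.
size 0: {}; under {} S still reaches {G,H,K} ∋ K.
size 1: {G}, {H}; under {G} S still reaches {K} ∋ K.
size 2: {G,H}; under {G,H} S still reaches {K} ∋ K.
S↔K cannot be blocked by any observed set — no back-door set.
{Y}: (i) intercepts every directed S→K path; (ii) no back-door S→{Y}; (iii) {S} blocks every back-door {Y}→K. Front-door holds.
P(K|do(S)) = Σ_{Y} P(Y|S) Σ_{S'} P(K|Y,S')P(S').

P(K|do(S)): frontdoor, adjust for {Y}.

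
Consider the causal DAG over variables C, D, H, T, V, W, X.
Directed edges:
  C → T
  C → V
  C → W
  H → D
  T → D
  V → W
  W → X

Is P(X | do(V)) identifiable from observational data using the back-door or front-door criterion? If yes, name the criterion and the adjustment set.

P(X|do(V)): backdoor, adjust for {C}.

desc(V)\{V}={W,X}; candidates ⊆ {C,D,H,T}.
size 0: {}; under {} V still reaches {C,D,T,W,X} ∋ X.
{C}: V⊥X given {C} in G with V→· removed — back-door holds.
P(X|do(V)) = Σ_{C} P(X|V,C)·P(C).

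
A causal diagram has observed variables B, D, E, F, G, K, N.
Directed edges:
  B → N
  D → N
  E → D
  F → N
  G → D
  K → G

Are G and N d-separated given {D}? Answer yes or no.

Bayes-Ball from G | {D} reaches {E,K}.
N ∉ reach(G|{D}) ⇒ G ⊥ N | {D}.

Yes — G ⊥ N | {D}.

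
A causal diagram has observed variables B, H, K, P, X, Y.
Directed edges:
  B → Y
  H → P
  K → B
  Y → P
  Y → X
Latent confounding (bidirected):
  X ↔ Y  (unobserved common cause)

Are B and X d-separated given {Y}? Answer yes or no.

No — B and X are d-connected given {Y}.

Bayes-Ball from B | {Y} reaches {K,X}.
X ∈ reach(B|{Y}) ⇒ B ⊥̸ X | {Y}.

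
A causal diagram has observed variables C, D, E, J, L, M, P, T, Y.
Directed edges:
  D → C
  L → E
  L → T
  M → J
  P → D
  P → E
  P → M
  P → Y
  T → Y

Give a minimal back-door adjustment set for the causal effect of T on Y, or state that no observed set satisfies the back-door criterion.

T→Y: minimal back-door set ∅.

desc(T)\{T}={Y}; candidates ⊆ {C,D,E,J,L,M,P}.
∅: T⊥Y given ∅ in G with T→· removed — back-door holds.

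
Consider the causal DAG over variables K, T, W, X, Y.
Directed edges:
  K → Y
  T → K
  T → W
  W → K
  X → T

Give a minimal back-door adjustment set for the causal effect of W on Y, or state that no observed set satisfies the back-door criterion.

W→Y: minimal back-door set {T}.

desc(W)\{W}={K,Y}; candidates ⊆ {T,X}.
size 0: {}; under {} W still reaches {K,T,X,Y} ∋ Y.
{T}: W⊥Y given {T} in G with W→· removed — back-door holds.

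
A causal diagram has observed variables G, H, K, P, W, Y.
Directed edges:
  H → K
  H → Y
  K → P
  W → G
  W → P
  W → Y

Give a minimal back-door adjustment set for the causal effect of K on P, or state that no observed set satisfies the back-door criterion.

K→P: minimal back-door set ∅.

desc(K)\{K}={P}; candidates ⊆ {G,H,W,Y}.
∅: K⊥P given ∅ in G with K→· removed — back-door holds.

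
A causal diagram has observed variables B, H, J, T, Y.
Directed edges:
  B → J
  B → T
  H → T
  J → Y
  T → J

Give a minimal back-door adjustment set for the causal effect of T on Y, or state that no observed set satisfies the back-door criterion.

desc(T)\{T}={J,Y}; candidates ⊆ {B,H}.
size 0: {}; under {} T still reaches {B,H,J,Y} ∋ Y.
{B}: T⊥Y given {B} in G with T→· removed — back-door holds.

T→Y: minimal back-door set {B}.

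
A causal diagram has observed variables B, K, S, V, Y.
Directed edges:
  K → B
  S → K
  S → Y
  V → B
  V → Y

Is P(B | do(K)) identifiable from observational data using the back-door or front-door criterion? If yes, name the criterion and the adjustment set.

P(B|do(K)): backdoor, adjust for ∅.

desc(K)\{K}={B}; candidates ⊆ {S,V,Y}.
∅: K⊥B given ∅ in G with K→· removed — back-door holds.
P(B|do(K)) = P(B|K) — no adjustment needed.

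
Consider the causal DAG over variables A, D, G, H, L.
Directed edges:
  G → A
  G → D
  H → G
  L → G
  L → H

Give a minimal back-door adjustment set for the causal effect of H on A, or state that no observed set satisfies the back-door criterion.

H→A: minimal back-door set {L}.

desc(H)\{H}={A,D,G}; candidates ⊆ {L}.
size 0: {}; under {} H still reaches {A,D,G,L} ∋ A.
{L}: H⊥A given {L} in G with H→· removed — back-door holds.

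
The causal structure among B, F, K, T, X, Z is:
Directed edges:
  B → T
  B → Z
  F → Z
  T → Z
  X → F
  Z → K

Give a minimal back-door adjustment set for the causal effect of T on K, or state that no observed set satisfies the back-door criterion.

desc(T)\{T}={K,Z}; candidates ⊆ {B,F,X}.
size 0: {}; under {} T still reaches {B,K,Z} ∋ K.
{B}: T⊥K given {B} in G with T→· removed — back-door holds.

T→K: minimal back-door set {B}.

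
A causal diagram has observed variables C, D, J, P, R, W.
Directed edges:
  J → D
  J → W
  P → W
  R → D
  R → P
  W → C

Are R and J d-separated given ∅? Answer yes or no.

Bayes-Ball from R | ∅ reaches {C,D,P,W}.
J ∉ reach(R|∅) ⇒ R ⊥ J | ∅.

Yes — R ⊥ J | ∅.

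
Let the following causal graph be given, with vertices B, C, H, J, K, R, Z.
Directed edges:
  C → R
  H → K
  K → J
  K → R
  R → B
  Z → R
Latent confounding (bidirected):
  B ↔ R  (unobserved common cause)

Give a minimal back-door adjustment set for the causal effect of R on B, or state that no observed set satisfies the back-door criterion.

R→B: no observed back-door set.

desc(R)\{R}={B}; candidates ⊆ {C,H,J,K,Z}.
R↔B: latent back-door arc(s) into R.
size 0: {}; under {} R still reaches {B,C,H,J,K,Z} ∋ B.
size 1: {C}, {H}, {J} …(+2); under {C} R still reaches {B,H,J,K,Z} ∋ B.
size 2: {C,H}, {C,J}, {C,K} …(+7); under {C,H} R still reaches {B,J,K,Z} ∋ B.
R↔B cannot be blocked by any observed set — no back-door set.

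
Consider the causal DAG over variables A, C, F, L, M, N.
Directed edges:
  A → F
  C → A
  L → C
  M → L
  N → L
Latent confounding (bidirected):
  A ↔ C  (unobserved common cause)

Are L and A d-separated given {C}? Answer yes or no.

No — L and A are d-connected given {C}.

Bayes-Ball from L | {C} reaches {A,F,M,N}.
A ∈ reach(L|{C}) ⇒ L ⊥̸ A | {C}.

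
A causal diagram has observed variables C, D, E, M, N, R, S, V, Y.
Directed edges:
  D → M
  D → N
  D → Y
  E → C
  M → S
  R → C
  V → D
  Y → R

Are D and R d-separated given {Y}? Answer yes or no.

Yes — D ⊥ R | {Y}.

Bayes-Ball from D | {Y} reaches {M,N,S,V}.
R ∉ reach(D|{Y}) ⇒ D ⊥ R | {Y}.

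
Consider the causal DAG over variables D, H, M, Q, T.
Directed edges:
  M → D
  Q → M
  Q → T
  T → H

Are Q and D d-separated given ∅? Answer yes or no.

No — Q and D are d-connected given ∅.

Bayes-Ball from Q | ∅ reaches {D,H,M,T}.
D ∈ reach(Q|∅) ⇒ Q ⊥̸ D | ∅.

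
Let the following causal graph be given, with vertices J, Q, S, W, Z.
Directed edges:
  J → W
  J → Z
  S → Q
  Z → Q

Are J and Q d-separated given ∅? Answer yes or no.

No — J and Q are d-connected given ∅.

Bayes-Ball from J | ∅ reaches {Q,W,Z}.
Q ∈ reach(J|∅) ⇒ J ⊥̸ Q | ∅.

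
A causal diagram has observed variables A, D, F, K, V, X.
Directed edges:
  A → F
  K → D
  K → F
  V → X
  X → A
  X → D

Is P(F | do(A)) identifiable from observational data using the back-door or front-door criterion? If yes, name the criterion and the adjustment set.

P(F|do(A)): backdoor, adjust for ∅.

desc(A)\{A}={F}; candidates ⊆ {D,K,V,X}.
∅: A⊥F given ∅ in G with A→· removed — back-door holds.
P(F|do(A)) = P(F|A) — no adjustment needed.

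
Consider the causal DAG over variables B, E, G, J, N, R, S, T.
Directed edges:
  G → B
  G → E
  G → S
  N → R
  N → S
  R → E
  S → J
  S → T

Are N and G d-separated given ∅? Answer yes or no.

Bayes-Ball from N | ∅ reaches {E,J,R,S,T}.
G ∉ reach(N|∅) ⇒ N ⊥ G | ∅.

Yes — N ⊥ G | ∅.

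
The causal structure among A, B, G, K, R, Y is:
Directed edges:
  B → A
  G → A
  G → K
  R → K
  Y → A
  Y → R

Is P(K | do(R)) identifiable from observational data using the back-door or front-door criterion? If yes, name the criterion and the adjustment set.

P(K|do(R)): backdoor, adjust for ∅.

desc(R)\{R}={K}; candidates ⊆ {A,B,G,Y}.
∅: R⊥K given ∅ in G with R→· removed — back-door holds.
P(K|do(R)) = P(K|R) — no adjustment needed.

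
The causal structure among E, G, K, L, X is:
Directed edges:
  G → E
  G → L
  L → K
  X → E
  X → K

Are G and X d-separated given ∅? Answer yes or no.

Bayes-Ball from G | ∅ reaches {E,K,L}.
X ∉ reach(G|∅) ⇒ G ⊥ X | ∅.

Yes — G ⊥ X | ∅.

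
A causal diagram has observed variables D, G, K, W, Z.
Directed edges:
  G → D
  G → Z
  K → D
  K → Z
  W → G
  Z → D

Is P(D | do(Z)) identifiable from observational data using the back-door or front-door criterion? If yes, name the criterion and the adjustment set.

P(D|do(Z)): backdoor, adjust for {G, K}.

desc(Z)\{Z}={D}; candidates ⊆ {G,K,W}.
size 0: {}; under {} Z still reaches {D,G,K,W} ∋ D.
size 1: {G}, {K}, {W}; under {G} Z still reaches {D,K} ∋ D.
{G,K}: Z⊥D given {G,K} in G with Z→· removed — back-door holds.
P(D|do(Z)) = Σ_{G,K} P(D|Z,G,K)·P(G,K).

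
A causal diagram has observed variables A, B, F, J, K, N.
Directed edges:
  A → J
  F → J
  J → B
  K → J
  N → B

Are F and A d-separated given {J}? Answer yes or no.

Bayes-Ball from F | {J} reaches {A,K}.
A ∈ reach(F|{J}) ⇒ F ⊥̸ A | {J}.

No — F and A are d-connected given {J}.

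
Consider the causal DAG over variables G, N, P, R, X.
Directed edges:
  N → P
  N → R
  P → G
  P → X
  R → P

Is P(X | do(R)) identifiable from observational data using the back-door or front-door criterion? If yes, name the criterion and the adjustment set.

desc(R)\{R}={G,P,X}; candidates ⊆ {N}.
size 0: {}; under {} R still reaches {G,N,P,X} ∋ X.
{N}: R⊥X given {N} in G with R→· removed — back-door holds.
P(X|do(R)) = Σ_{N} P(X|R,N)·P(N).

P(X|do(R)): backdoor, adjust for {N}.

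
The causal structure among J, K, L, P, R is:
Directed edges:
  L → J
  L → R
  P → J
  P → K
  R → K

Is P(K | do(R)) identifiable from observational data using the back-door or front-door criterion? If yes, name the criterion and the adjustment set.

desc(R)\{R}={K}; candidates ⊆ {J,L,P}.
∅: R⊥K given ∅ in G with R→· removed — back-door holds.
P(K|do(R)) = P(K|R) — no adjustment needed.

P(K|do(R)): backdoor, adjust for ∅.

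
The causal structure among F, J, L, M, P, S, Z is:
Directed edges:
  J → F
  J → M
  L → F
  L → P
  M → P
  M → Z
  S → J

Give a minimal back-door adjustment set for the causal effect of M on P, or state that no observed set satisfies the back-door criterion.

desc(M)\{M}={P,Z}; candidates ⊆ {F,J,L,S}.
∅: M⊥P given ∅ in G with M→· removed — back-door holds.

M→P: minimal back-door set ∅.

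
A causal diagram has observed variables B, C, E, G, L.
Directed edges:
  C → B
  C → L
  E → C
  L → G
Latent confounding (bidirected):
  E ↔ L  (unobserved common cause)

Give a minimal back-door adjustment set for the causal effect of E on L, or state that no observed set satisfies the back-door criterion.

E→L: no observed back-door set.

desc(E)\{E}={B,C,G,L}; candidates ⊆ {—}.
E↔L: latent back-door arc(s) into E.
size 0: {}; under {} E still reaches {G,L} ∋ L.
E↔L cannot be blocked by any observed set — no back-door set.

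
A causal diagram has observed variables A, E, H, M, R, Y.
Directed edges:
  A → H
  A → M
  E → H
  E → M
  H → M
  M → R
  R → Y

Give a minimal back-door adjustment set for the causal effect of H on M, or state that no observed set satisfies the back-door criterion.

desc(H)\{H}={M,R,Y}; candidates ⊆ {A,E}.
size 0: {}; under {} H still reaches {A,E,M,R,Y} ∋ M.
size 1: {A}, {E}; under {A} H still reaches {E,M,R,Y} ∋ M.
{A,E}: H⊥M given {A,E} in G with H→· removed — back-door holds.

H→M: minimal back-door set {A, E}.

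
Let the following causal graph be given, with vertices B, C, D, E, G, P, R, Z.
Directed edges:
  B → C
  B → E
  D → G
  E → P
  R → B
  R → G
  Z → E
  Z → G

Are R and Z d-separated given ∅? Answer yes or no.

Bayes-Ball from R | ∅ reaches {B,C,E,G,P}.
Z ∉ reach(R|∅) ⇒ R ⊥ Z | ∅.

Yes — R ⊥ Z | ∅.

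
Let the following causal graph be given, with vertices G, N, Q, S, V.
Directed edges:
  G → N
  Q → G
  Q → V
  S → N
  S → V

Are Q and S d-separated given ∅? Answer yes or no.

Bayes-Ball from Q | ∅ reaches {G,N,V}.
S ∉ reach(Q|∅) ⇒ Q ⊥ S | ∅.

Yes — Q ⊥ S | ∅.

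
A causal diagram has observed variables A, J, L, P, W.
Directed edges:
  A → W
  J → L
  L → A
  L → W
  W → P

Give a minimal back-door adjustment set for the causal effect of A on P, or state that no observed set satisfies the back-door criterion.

desc(A)\{A}={P,W}; candidates ⊆ {J,L}.
size 0: {}; under {} A still reaches {J,L,P,W} ∋ P.
{L}: A⊥P given {L} in G with A→· removed — back-door holds.

A→P: minimal back-door set {L}.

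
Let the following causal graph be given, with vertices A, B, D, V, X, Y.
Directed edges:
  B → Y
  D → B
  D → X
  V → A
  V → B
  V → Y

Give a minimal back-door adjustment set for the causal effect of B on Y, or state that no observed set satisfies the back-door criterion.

B→Y: minimal back-door set {V}.

desc(B)\{B}={Y}; candidates ⊆ {A,D,V,X}.
size 0: {}; under {} B still reaches {A,D,V,X,Y} ∋ Y.
{V}: B⊥Y given {V} in G with B→· removed — back-door holds.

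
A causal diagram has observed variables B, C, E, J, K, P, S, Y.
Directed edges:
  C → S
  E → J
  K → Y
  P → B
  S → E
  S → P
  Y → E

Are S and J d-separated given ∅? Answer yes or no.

Bayes-Ball from S | ∅ reaches {B,C,E,J,P}.
J ∈ reach(S|∅) ⇒ S ⊥̸ J | ∅.

No — S and J are d-connected given ∅.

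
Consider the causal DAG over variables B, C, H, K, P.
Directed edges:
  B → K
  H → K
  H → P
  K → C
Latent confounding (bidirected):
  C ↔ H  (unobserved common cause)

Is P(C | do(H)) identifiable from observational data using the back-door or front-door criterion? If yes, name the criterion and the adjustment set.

desc(H)\{H}={C,K,P}; candidates ⊆ {B}.
H↔C: latent back-door arc(s) into H.
size 0: {}; under {} H still reaches {C} ∋ C.
size 1: {B}; under {B} H still reaches {C} ∋ C.
H↔C cannot be blocked by any observed set — no back-door set.
{K}: (i) intercepts every directed H→C path; (ii) no back-door H→{K}; (iii) {H} blocks every back-door {K}→C. Front-door holds.
P(C|do(H)) = Σ_{K} P(K|H) Σ_{H'} P(C|K,H')P(H').

P(C|do(H)): frontdoor, adjust for {K}.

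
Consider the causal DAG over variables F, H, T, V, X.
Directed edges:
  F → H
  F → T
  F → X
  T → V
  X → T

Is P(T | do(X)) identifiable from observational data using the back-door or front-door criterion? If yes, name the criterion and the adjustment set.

desc(X)\{X}={T,V}; candidates ⊆ {F,H}.
size 0: {}; under {} X still reaches {F,H,T,V} ∋ T.
{F}: X⊥T given {F} in G with X→· removed — back-door holds.
P(T|do(X)) = Σ_{F} P(T|X,F)·P(F).

P(T|do(X)): backdoor, adjust for {F}.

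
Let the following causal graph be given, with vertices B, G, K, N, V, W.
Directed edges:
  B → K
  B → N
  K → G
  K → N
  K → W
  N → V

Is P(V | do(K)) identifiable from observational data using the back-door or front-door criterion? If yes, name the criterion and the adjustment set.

desc(K)\{K}={G,N,V,W}; candidates ⊆ {B}.
size 0: {}; under {} K still reaches {B,N,V} ∋ V.
{B}: K⊥V given {B} in G with K→· removed — back-door holds.
P(V|do(K)) = Σ_{B} P(V|K,B)·P(B).

P(V|do(K)): backdoor, adjust for {B}.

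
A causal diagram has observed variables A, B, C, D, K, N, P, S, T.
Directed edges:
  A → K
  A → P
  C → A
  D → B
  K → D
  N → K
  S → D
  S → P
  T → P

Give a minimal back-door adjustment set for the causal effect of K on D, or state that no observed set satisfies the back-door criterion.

desc(K)\{K}={B,D}; candidates ⊆ {A,C,N,P,S,T}.
∅: K⊥D given ∅ in G with K→· removed — back-door holds.

K→D: minimal back-door set ∅.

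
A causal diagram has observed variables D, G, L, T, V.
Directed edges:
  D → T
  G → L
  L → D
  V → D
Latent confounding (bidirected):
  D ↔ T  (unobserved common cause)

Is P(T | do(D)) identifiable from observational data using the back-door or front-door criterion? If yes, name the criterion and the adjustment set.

P(T|do(D)): not identifiable (no BD/FD set).

desc(D)\{D}={T}; candidates ⊆ {G,L,V}.
D↔T: latent back-door arc(s) into D.
size 0: {}; under {} D still reaches {G,L,T,V} ∋ T.
size 1: {G}, {L}, {V}; under {G} D still reaches {L,T,V} ∋ T.
size 2: {G,L}, {G,V}, {L,V}; under {G,L} D still reaches {T,V} ∋ T.
D↔T cannot be blocked by any observed set — no back-door set.
No mediator lies on a directed D→…→T path.
Neither criterion identifies P(T|do(D)) in this graph.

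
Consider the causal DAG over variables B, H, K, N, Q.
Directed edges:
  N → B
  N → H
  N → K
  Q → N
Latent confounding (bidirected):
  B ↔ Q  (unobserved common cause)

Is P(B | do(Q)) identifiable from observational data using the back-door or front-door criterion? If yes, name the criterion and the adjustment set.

P(B|do(Q)): frontdoor, adjust for {N}.

desc(Q)\{Q}={B,H,K,N}; candidates ⊆ {—}.
Q↔B: latent back-door arc(s) into Q.
size 0: {}; under {} Q still reaches {B} ∋ B.
Q↔B cannot be blocked by any observed set — no back-door set.
{N}: (i) intercepts every directed Q→B path; (ii) no back-door Q→{N}; (iii) {Q} blocks every back-door {N}→B. Front-door holds.
P(B|do(Q)) = Σ_{N} P(N|Q) Σ_{Q'} P(B|N,Q')P(Q').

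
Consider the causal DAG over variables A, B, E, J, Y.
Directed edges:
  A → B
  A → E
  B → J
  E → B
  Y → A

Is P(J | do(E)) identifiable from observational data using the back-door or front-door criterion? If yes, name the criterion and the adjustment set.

desc(E)\{E}={B,J}; candidates ⊆ {A,Y}.
size 0: {}; under {} E still reaches {A,B,J,Y} ∋ J.
{A}: E⊥J given {A} in G with E→· removed — back-door holds.
P(J|do(E)) = Σ_{A} P(J|E,A)·P(A).

P(J|do(E)): backdoor, adjust for {A}.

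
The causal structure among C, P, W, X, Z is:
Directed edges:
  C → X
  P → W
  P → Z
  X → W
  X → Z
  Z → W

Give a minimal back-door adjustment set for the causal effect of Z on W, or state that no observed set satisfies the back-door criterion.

desc(Z)\{Z}={W}; candidates ⊆ {C,P,X}.
size 0: {}; under {} Z still reaches {C,P,W,X} ∋ W.
size 1: {C}, {P}, {X}; under {C} Z still reaches {P,W,X} ∋ W.
{P,X}: Z⊥W given {P,X} in G with Z→· removed — back-door holds.

Z→W: minimal back-door set {P, X}.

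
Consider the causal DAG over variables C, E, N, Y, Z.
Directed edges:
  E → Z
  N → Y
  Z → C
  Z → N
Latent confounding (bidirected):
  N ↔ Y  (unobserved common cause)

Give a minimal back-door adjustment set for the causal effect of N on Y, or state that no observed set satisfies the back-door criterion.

desc(N)\{N}={Y}; candidates ⊆ {C,E,Z}.
N↔Y: latent back-door arc(s) into N.
size 0: {}; under {} N still reaches {C,E,Y,Z} ∋ Y.
size 1: {C}, {E}, {Z}; under {C} N still reaches {E,Y,Z} ∋ Y.
size 2: {C,E}, {C,Z}, {E,Z}; under {C,E} N still reaches {Y,Z} ∋ Y.
N↔Y cannot be blocked by any observed set — no back-door set.

N→Y: no observed back-door set.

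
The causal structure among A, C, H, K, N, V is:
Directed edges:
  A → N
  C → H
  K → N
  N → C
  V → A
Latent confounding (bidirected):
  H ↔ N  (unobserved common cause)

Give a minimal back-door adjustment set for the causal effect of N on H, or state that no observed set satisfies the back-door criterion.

desc(N)\{N}={C,H}; candidates ⊆ {A,K,V}.
N↔H: latent back-door arc(s) into N.
size 0: {}; under {} N still reaches {A,H,K,V} ∋ H.
size 1: {A}, {K}, {V}; under {A} N still reaches {H,K} ∋ H.
size 2: {A,K}, {A,V}, {K,V}; under {A,K} N still reaches {H} ∋ H.
N↔H cannot be blocked by any observed set — no back-door set.

N→H: no observed back-door set.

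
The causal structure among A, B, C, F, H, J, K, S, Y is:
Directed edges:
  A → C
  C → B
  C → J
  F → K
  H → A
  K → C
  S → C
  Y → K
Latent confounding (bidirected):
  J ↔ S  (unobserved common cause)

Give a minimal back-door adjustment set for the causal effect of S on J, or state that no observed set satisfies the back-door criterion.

desc(S)\{S}={B,C,J}; candidates ⊆ {A,F,H,K,Y}.
S↔J: latent back-door arc(s) into S.
size 0: {}; under {} S still reaches {J} ∋ J.
size 1: {A}, {F}, {H} …(+2); under {A} S still reaches {J} ∋ J.
size 2: {A,F}, {A,H}, {A,K} …(+7); under {A,F} S still reaches {J} ∋ J.
S↔J cannot be blocked by any observed set — no back-door set.

S→J: no observed back-door set.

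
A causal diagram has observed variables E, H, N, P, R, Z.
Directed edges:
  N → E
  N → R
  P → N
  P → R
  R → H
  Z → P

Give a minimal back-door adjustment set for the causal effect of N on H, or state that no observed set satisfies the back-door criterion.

desc(N)\{N}={E,H,R}; candidates ⊆ {P,Z}.
size 0: {}; under {} N still reaches {H,P,R,Z} ∋ H.
{P}: N⊥H given {P} in G with N→· removed — back-door holds.

N→H: minimal back-door set {P}.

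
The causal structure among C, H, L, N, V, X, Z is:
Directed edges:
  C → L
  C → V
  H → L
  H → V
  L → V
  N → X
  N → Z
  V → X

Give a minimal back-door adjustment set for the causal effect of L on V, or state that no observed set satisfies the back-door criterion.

desc(L)\{L}={V,X}; candidates ⊆ {C,H,N,Z}.
size 0: {}; under {} L still reaches {C,H,V,X} ∋ V.
size 1: {C}, {H}, {N} …(+1); under {C} L still reaches {H,V,X} ∋ V.
{C,H}: L⊥V given {C,H} in G with L→· removed — back-door holds.

L→V: minimal back-door set {C, H}.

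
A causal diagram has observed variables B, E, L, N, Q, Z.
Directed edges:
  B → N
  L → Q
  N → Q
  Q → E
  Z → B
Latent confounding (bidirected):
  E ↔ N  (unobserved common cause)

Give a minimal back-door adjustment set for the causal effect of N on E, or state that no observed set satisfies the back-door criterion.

N→E: no observed back-door set.

desc(N)\{N}={E,Q}; candidates ⊆ {B,L,Z}.
N↔E: latent back-door arc(s) into N.
size 0: {}; under {} N still reaches {B,E,Z} ∋ E.
size 1: {B}, {L}, {Z}; under {B} N still reaches {E} ∋ E.
size 2: {B,L}, {B,Z}, {L,Z}; under {B,L} N still reaches {E} ∋ E.
N↔E cannot be blocked by any observed set — no back-door set.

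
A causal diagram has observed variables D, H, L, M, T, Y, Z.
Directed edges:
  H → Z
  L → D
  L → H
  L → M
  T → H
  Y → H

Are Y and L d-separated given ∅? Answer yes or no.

Bayes-Ball from Y | ∅ reaches {H,Z}.
L ∉ reach(Y|∅) ⇒ Y ⊥ L | ∅.

Yes — Y ⊥ L | ∅.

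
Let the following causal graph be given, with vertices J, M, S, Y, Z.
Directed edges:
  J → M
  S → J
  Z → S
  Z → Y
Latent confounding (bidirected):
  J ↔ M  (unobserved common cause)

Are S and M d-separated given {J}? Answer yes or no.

Bayes-Ball from S | {J} reaches {M,Y,Z}.
M ∈ reach(S|{J}) ⇒ S ⊥̸ M | {J}.

No — S and M are d-connected given {J}.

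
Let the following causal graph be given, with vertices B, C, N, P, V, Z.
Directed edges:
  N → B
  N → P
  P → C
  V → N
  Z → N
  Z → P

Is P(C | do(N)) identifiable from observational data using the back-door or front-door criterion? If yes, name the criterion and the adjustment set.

P(C|do(N)): backdoor, adjust for {Z}.

desc(N)\{N}={B,C,P}; candidates ⊆ {V,Z}.
size 0: {}; under {} N still reaches {C,P,V,Z} ∋ C.
{Z}: N⊥C given {Z} in G with N→· removed — back-door holds.
P(C|do(N)) = Σ_{Z} P(C|N,Z)·P(Z).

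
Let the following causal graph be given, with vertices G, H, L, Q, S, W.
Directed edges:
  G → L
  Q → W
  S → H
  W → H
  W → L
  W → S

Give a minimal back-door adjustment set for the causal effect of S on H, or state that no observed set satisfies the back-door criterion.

S→H: minimal back-door set {W}.

desc(S)\{S}={H}; candidates ⊆ {G,L,Q,W}.
size 0: {}; under {} S still reaches {H,L,Q,W} ∋ H.
{W}: S⊥H given {W} in G with S→· removed — back-door holds.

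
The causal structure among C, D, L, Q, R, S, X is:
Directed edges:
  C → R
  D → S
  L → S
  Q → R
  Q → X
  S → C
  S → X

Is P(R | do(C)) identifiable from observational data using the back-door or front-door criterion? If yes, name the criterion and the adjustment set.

desc(C)\{C}={R}; candidates ⊆ {D,L,Q,S,X}.
∅: C⊥R given ∅ in G with C→· removed — back-door holds.
P(R|do(C)) = P(R|C) — no adjustment needed.

P(R|do(C)): backdoor, adjust for ∅.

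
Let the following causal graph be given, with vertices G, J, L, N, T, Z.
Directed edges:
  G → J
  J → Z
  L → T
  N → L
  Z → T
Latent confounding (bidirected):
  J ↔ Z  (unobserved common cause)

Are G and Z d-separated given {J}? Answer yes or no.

Bayes-Ball from G | {J} reaches {T,Z}.
Z ∈ reach(G|{J}) ⇒ G ⊥̸ Z | {J}.

No — G and Z are d-connected given {J}.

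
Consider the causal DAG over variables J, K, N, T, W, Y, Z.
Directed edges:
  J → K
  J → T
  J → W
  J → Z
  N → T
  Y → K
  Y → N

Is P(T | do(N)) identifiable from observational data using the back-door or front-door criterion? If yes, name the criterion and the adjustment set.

desc(N)\{N}={T}; candidates ⊆ {J,K,W,Y,Z}.
∅: N⊥T given ∅ in G with N→· removed — back-door holds.
P(T|do(N)) = P(T|N) — no adjustment needed.

P(T|do(N)): backdoor, adjust for ∅.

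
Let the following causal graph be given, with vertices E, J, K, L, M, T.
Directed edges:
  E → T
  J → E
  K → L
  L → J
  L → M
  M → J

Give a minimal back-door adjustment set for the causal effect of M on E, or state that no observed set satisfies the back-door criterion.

M→E: minimal back-door set {L}.

desc(M)\{M}={E,J,T}; candidates ⊆ {K,L}.
size 0: {}; under {} M still reaches {E,J,K,L,T} ∋ E.
{L}: M⊥E given {L} in G with M→· removed — back-door holds.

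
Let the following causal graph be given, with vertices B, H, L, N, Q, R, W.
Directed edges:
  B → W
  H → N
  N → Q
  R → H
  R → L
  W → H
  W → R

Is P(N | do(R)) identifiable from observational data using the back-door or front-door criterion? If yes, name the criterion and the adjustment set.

P(N|do(R)): backdoor, adjust for {W}.

desc(R)\{R}={H,L,N,Q}; candidates ⊆ {B,W}.
size 0: {}; under {} R still reaches {B,H,N,Q,W} ∋ N.
{W}: R⊥N given {W} in G with R→· removed — back-door holds.
P(N|do(R)) = Σ_{W} P(N|R,W)·P(W).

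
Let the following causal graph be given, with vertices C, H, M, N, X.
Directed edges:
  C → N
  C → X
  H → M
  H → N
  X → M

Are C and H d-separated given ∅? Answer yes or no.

Bayes-Ball from C | ∅ reaches {M,N,X}.
H ∉ reach(C|∅) ⇒ C ⊥ H | ∅.

Yes — C ⊥ H | ∅.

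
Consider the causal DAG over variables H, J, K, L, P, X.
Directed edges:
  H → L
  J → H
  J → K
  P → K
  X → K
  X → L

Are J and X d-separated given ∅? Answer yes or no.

Bayes-Ball from J | ∅ reaches {H,K,L}.
X ∉ reach(J|∅) ⇒ J ⊥ X | ∅.

Yes — J ⊥ X | ∅.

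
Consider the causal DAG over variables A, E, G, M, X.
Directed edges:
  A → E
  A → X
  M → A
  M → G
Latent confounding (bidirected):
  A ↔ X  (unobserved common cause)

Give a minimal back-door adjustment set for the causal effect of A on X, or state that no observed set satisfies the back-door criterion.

desc(A)\{A}={E,X}; candidates ⊆ {G,M}.
A↔X: latent back-door arc(s) into A.
size 0: {}; under {} A still reaches {G,M,X} ∋ X.
size 1: {G}, {M}; under {G} A still reaches {M,X} ∋ X.
size 2: {G,M}; under {G,M} A still reaches {X} ∋ X.
A↔X cannot be blocked by any observed set — no back-door set.

A→X: no observed back-door set.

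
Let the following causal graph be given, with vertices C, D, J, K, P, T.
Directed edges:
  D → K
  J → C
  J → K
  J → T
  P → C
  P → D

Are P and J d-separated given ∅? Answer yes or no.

Bayes-Ball from P | ∅ reaches {C,D,K}.
J ∉ reach(P|∅) ⇒ P ⊥ J | ∅.

Yes — P ⊥ J | ∅.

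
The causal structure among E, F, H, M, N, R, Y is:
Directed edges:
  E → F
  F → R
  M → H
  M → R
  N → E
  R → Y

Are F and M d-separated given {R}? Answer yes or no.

Bayes-Ball from F | {R} reaches {E,H,M,N}.
M ∈ reach(F|{R}) ⇒ F ⊥̸ M | {R}.

No — F and M are d-connected given {R}.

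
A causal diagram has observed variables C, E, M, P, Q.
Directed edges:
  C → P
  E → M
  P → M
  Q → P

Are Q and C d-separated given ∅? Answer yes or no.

Bayes-Ball from Q | ∅ reaches {M,P}.
C ∉ reach(Q|∅) ⇒ Q ⊥ C | ∅.

Yes — Q ⊥ C | ∅.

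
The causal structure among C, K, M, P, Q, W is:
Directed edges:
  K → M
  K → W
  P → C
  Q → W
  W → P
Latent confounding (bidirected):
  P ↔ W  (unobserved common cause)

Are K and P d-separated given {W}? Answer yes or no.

No — K and P are d-connected given {W}.

Bayes-Ball from K | {W} reaches {C,M,P,Q}.
P ∈ reach(K|{W}) ⇒ K ⊥̸ P | {W}.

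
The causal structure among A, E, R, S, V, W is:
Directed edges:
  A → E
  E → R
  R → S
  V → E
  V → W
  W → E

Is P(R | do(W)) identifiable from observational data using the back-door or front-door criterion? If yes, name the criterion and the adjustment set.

desc(W)\{W}={E,R,S}; candidates ⊆ {A,V}.
size 0: {}; under {} W still reaches {E,R,S,V} ∋ R.
{V}: W⊥R given {V} in G with W→· removed — back-door holds.
P(R|do(W)) = Σ_{V} P(R|W,V)·P(V).

P(R|do(W)): backdoor, adjust for {V}.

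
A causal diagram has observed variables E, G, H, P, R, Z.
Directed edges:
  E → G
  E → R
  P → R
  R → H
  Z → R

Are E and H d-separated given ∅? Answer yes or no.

Bayes-Ball from E | ∅ reaches {G,H,R}.
H ∈ reach(E|∅) ⇒ E ⊥̸ H | ∅.

No — E and H are d-connected given ∅.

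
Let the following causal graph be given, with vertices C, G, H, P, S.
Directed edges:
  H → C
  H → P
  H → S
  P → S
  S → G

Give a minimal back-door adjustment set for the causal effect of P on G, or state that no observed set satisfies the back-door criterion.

P→G: minimal back-door set {H}.

desc(P)\{P}={G,S}; candidates ⊆ {C,H}.
size 0: {}; under {} P still reaches {C,G,H,S} ∋ G.
{H}: P⊥G given {H} in G with P→· removed — back-door holds.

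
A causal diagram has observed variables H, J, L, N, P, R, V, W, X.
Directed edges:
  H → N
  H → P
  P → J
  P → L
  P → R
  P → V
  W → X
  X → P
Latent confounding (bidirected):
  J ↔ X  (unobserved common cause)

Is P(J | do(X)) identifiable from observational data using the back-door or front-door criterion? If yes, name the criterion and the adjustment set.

desc(X)\{X}={J,L,P,R,V}; candidates ⊆ {H,N,W}.
X↔J: latent back-door arc(s) into X.
size 0: {}; under {} X still reaches {J,W} ∋ J.
size 1: {H}, {N}, {W}; under {H} X still reaches {J,W} ∋ J.
size 2: {H,N}, {H,W}, {N,W}; under {H,N} X still reaches {J,W} ∋ J.
X↔J cannot be blocked by any observed set — no back-door set.
{P}: (i) intercepts every directed X→J path; (ii) no back-door X→{P}; (iii) {X} blocks every back-door {P}→J. Front-door holds.
P(J|do(X)) = Σ_{P} P(P|X) Σ_{X'} P(J|P,X')P(X').

P(J|do(X)): frontdoor, adjust for {P}.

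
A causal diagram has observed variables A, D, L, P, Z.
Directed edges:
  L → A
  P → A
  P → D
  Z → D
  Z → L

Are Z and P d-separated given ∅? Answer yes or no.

Bayes-Ball from Z | ∅ reaches {A,D,L}.
P ∉ reach(Z|∅) ⇒ Z ⊥ P | ∅.

Yes — Z ⊥ P | ∅.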